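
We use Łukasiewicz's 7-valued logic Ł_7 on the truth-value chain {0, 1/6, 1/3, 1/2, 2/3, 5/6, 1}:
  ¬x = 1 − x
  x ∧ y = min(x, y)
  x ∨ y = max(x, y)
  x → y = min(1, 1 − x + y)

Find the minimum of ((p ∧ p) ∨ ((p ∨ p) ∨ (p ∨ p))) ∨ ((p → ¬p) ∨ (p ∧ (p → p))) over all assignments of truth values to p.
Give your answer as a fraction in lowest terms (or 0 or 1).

2/3

Take p = 2/3:
p ∧ p = 2/3 ∧ 2/3 = 2/3
p ∨ p = 2/3 ∨ 2/3 = 2/3
p ∨ p = 2/3 ∨ 2/3 = 2/3
(p ∨ p) ∨ (p ∨ p) = 2/3 ∨ 2/3 = 2/3
(p ∧ p) ∨ ((p ∨ p) ∨ (p ∨ p)) = 2/3 ∨ 2/3 = 2/3
¬p = ¬2/3 = 1/3
p → ¬p = 2/3 → 1/3 = 2/3
p → p = 2/3 → 2/3 = 1
p ∧ (p → p) = 2/3 ∧ 1 = 2/3
(p → ¬p) ∨ (p ∧ (p → p)) = 2/3 ∨ 2/3 = 2/3
((p ∧ p) ∨ ((p ∨ p) ∨ (p ∨ p))) ∨ ((p → ¬p) ∨ (p ∧ (p → p))) = 2/3 ∨ 2/3 = 2/3
No assignment yields a value below 2/3, so this is the minimum.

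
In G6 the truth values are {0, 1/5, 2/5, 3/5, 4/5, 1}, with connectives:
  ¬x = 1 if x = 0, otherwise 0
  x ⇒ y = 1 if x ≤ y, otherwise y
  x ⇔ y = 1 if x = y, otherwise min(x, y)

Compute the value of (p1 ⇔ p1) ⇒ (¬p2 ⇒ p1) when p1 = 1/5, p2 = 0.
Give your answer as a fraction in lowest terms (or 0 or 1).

1/5

p1 ⇔ p1 = 1/5 ⇔ 1/5 = 1
¬p2 = ¬0 = 1
¬p2 ⇒ p1 = 1 ⇒ 1/5 = 1/5
(p1 ⇔ p1) ⇒ (¬p2 ⇒ p1) = 1 ⇒ 1/5 = 1/5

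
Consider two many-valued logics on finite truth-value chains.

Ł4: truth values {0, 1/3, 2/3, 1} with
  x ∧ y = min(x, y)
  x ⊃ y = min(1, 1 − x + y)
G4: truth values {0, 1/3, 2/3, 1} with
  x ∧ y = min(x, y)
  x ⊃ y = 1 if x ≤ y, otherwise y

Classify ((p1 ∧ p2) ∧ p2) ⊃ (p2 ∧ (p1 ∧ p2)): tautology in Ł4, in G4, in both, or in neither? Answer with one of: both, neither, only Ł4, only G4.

In Ł4: every assignment gives 1 — tautology.
In G4: every assignment gives 1 — tautology.

both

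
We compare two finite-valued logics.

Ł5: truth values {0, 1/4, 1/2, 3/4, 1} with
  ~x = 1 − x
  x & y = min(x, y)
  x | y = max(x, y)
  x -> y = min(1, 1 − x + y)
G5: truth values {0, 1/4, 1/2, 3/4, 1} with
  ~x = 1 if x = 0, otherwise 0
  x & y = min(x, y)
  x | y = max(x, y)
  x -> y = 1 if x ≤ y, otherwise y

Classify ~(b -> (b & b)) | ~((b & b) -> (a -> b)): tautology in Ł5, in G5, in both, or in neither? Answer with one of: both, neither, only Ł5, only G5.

neither

In Ł5: at a = 0, b = 0 the value is 0 — not a tautology.
In G5: at a = 0, b = 0 the value is 0 — not a tautology.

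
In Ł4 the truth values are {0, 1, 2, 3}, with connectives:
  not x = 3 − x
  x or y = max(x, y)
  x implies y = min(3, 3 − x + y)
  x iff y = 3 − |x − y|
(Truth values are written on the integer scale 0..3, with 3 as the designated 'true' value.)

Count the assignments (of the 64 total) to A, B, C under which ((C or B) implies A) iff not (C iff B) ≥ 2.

33

value 3: 11 assignments (counts)
value 2: 22 assignments (counts)
value 1: 19 assignments
value 0: 12 assignments
So 33 of the 64 assignments meet the threshold.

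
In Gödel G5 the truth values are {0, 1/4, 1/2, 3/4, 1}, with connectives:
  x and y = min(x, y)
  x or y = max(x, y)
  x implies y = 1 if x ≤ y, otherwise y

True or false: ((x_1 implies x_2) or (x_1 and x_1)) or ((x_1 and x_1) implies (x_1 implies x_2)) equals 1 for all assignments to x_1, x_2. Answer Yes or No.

No

Counterexample: take x_1 = 1/4, x_2 = 0.
x_1 implies x_2 = 1/4 implies 0 = 0
x_1 and x_1 = 1/4 and 1/4 = 1/4
(x_1 implies x_2) or (x_1 and x_1) = 0 or 1/4 = 1/4
x_1 and x_1 = 1/4 and 1/4 = 1/4
x_1 implies x_2 = 1/4 implies 0 = 0
(x_1 and x_1) implies (x_1 implies x_2) = 1/4 implies 0 = 0
((x_1 implies x_2) or (x_1 and x_1)) or ((x_1 and x_1) implies (x_1 implies x_2)) = 1/4 or 0 = 1/4
This gives 1/4 ≠ 1.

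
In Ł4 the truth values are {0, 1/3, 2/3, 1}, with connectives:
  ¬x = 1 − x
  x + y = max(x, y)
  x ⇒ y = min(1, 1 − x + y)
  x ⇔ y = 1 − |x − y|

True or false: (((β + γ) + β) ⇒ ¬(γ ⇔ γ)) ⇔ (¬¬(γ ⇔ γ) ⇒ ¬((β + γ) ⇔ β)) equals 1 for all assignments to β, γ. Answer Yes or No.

Counterexample: take β = 0, γ = 0.
β + γ = 0 + 0 = 0
(β + γ) + β = 0 + 0 = 0
γ ⇔ γ = 0 ⇔ 0 = 1
¬(γ ⇔ γ) = ¬1 = 0
((β + γ) + β) ⇒ ¬(γ ⇔ γ) = 0 ⇒ 0 = 1
γ ⇔ γ = 0 ⇔ 0 = 1
¬(γ ⇔ γ) = ¬1 = 0
¬¬(γ ⇔ γ) = ¬0 = 1
β + γ = 0 + 0 = 0
(β + γ) ⇔ β = 0 ⇔ 0 = 1
¬((β + γ) ⇔ β) = ¬1 = 0
¬¬(γ ⇔ γ) ⇒ ¬((β + γ) ⇔ β) = 1 ⇒ 0 = 0
(((β + γ) + β) ⇒ ¬(γ ⇔ γ)) ⇔ (¬¬(γ ⇔ γ) ⇒ ¬((β + γ) ⇔ β)) = 1 ⇔ 0 = 0
This gives 0 ≠ 1.

No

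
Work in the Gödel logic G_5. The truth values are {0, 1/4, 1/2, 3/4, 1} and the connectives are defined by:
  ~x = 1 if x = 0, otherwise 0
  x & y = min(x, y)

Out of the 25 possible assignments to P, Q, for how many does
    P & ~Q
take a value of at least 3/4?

2

value 1: 1 assignment (counts)
value 3/4: 1 assignment (counts)
value 1/2: 1 assignment
value 1/4: 1 assignment
value 0: 21 assignments
So 2 of the 25 assignments meet the threshold.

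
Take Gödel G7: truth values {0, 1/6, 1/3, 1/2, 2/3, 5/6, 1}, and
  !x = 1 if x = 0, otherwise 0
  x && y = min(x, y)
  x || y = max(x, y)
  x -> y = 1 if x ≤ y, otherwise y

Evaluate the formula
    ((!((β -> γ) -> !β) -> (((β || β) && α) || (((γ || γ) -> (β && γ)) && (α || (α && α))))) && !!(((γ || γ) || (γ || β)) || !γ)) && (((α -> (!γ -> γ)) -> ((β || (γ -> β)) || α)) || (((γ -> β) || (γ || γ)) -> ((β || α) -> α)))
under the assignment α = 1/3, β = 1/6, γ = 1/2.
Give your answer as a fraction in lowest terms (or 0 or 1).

β -> γ = 1/6 -> 1/2 = 1
!β = !1/6 = 0
(β -> γ) -> !β = 1 -> 0 = 0
!((β -> γ) -> !β) = !0 = 1
β || β = 1/6 || 1/6 = 1/6
(β || β) && α = 1/6 && 1/3 = 1/6
γ || γ = 1/2 || 1/2 = 1/2
β && γ = 1/6 && 1/2 = 1/6
(γ || γ) -> (β && γ) = 1/2 -> 1/6 = 1/6
α && α = 1/3 && 1/3 = 1/3
α || (α && α) = 1/3 || 1/3 = 1/3
((γ || γ) -> (β && γ)) && (α || (α && α)) = 1/6 && 1/3 = 1/6
((β || β) && α) || (((γ || γ) -> (β && γ)) && (α || (α && α))) = 1/6 || 1/6 = 1/6
!((β -> γ) -> !β) -> (((β || β) && α) || (((γ || γ) -> (β && γ)) && (α || (α && α)))) = 1 -> 1/6 = 1/6
γ || γ = 1/2 || 1/2 = 1/2
γ || β = 1/2 || 1/6 = 1/2
(γ || γ) || (γ || β) = 1/2 || 1/2 = 1/2
!γ = !1/2 = 0
((γ || γ) || (γ || β)) || !γ = 1/2 || 0 = 1/2
!(((γ || γ) || (γ || β)) || !γ) = !1/2 = 0
!!(((γ || γ) || (γ || β)) || !γ) = !0 = 1
(!((β -> γ) -> !β) -> (((β || β) && α) || (((γ || γ) -> (β && γ)) && (α || (α && α))))) && !!(((γ || γ) || (γ || β)) || !γ) = 1/6 && 1 = 1/6
!γ = !1/2 = 0
!γ -> γ = 0 -> 1/2 = 1
α -> (!γ -> γ) = 1/3 -> 1 = 1
γ -> β = 1/2 -> 1/6 = 1/6
β || (γ -> β) = 1/6 || 1/6 = 1/6
(β || (γ -> β)) || α = 1/6 || 1/3 = 1/3
(α -> (!γ -> γ)) -> ((β || (γ -> β)) || α) = 1 -> 1/3 = 1/3
γ -> β = 1/2 -> 1/6 = 1/6
γ || γ = 1/2 || 1/2 = 1/2
(γ -> β) || (γ || γ) = 1/6 || 1/2 = 1/2
β || α = 1/6 || 1/3 = 1/3
(β || α) -> α = 1/3 -> 1/3 = 1
((γ -> β) || (γ || γ)) -> ((β || α) -> α) = 1/2 -> 1 = 1
((α -> (!γ -> γ)) -> ((β || (γ -> β)) || α)) || (((γ -> β) || (γ || γ)) -> ((β || α) -> α)) = 1/3 || 1 = 1
((!((β -> γ) -> !β) -> (((β || β) && α) || (((γ || γ) -> (β && γ)) && (α || (α && α))))) && !!(((γ || γ) || (γ || β)) || !γ)) && (((α -> (!γ -> γ)) -> ((β || (γ -> β)) || α)) || (((γ -> β) || (γ || γ)) -> ((β || α) -> α))) = 1/6 && 1 = 1/6

1/6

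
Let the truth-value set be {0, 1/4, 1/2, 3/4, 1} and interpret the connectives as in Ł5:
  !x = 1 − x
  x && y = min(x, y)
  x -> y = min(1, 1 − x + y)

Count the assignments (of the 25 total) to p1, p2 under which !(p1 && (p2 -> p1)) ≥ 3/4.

10

value 1: 5 assignments (counts)
value 3/4: 5 assignments (counts)
value 1/2: 5 assignments
value 1/4: 5 assignments
value 0: 5 assignments
So 10 of the 25 assignments meet the threshold.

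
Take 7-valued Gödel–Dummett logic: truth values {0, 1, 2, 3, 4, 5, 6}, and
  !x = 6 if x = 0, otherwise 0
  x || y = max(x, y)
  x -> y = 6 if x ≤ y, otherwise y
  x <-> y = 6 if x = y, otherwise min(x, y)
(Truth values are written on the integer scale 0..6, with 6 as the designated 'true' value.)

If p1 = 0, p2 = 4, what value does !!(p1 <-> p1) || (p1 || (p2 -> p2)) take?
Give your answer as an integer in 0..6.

6

p1 <-> p1 = 0 <-> 0 = 6
!(p1 <-> p1) = !6 = 0
!!(p1 <-> p1) = !0 = 6
p2 -> p2 = 4 -> 4 = 6
p1 || (p2 -> p2) = 0 || 6 = 6
!!(p1 <-> p1) || (p1 || (p2 -> p2)) = 6 || 6 = 6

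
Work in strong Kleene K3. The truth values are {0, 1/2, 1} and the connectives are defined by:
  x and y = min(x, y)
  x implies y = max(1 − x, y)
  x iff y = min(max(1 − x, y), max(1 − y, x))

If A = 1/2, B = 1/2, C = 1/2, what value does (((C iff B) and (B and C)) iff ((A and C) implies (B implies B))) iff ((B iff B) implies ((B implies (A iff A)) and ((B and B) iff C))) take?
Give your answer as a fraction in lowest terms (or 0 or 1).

C iff B = 1/2 iff 1/2 = 1/2
B and C = 1/2 and 1/2 = 1/2
(C iff B) and (B and C) = 1/2 and 1/2 = 1/2
A and C = 1/2 and 1/2 = 1/2
B implies B = 1/2 implies 1/2 = 1/2
(A and C) implies (B implies B) = 1/2 implies 1/2 = 1/2
((C iff B) and (B and C)) iff ((A and C) implies (B implies B)) = 1/2 iff 1/2 = 1/2
B iff B = 1/2 iff 1/2 = 1/2
A iff A = 1/2 iff 1/2 = 1/2
B implies (A iff A) = 1/2 implies 1/2 = 1/2
B and B = 1/2 and 1/2 = 1/2
(B and B) iff C = 1/2 iff 1/2 = 1/2
(B implies (A iff A)) and ((B and B) iff C) = 1/2 and 1/2 = 1/2
(B iff B) implies ((B implies (A iff A)) and ((B and B) iff C)) = 1/2 implies 1/2 = 1/2
(((C iff B) and (B and C)) iff ((A and C) implies (B implies B))) iff ((B iff B) implies ((B implies (A iff A)) and ((B and B) iff C))) = 1/2 iff 1/2 = 1/2

1/2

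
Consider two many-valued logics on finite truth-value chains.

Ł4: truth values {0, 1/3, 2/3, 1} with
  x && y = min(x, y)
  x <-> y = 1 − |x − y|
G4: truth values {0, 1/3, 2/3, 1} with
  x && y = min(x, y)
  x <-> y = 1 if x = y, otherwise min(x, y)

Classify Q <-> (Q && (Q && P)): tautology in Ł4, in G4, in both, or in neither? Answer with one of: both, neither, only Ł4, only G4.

In Ł4: at P = 0, Q = 1/3 the value is 2/3 — not a tautology.
In G4: at P = 0, Q = 1/3 the value is 0 — not a tautology.

neither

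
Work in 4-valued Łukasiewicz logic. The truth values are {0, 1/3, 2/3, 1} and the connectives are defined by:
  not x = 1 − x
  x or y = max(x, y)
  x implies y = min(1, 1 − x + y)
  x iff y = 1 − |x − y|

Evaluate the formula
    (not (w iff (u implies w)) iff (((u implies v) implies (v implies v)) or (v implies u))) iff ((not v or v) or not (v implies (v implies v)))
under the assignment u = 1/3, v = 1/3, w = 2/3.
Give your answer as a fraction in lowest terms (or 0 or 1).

2/3

u implies w = 1/3 implies 2/3 = 1
w iff (u implies w) = 2/3 iff 1 = 2/3
not (w iff (u implies w)) = not 2/3 = 1/3
u implies v = 1/3 implies 1/3 = 1
v implies v = 1/3 implies 1/3 = 1
(u implies v) implies (v implies v) = 1 implies 1 = 1
v implies u = 1/3 implies 1/3 = 1
((u implies v) implies (v implies v)) or (v implies u) = 1 or 1 = 1
not (w iff (u implies w)) iff (((u implies v) implies (v implies v)) or (v implies u)) = 1/3 iff 1 = 1/3
not v = not 1/3 = 2/3
not v or v = 2/3 or 1/3 = 2/3
v implies v = 1/3 implies 1/3 = 1
v implies (v implies v) = 1/3 implies 1 = 1
not (v implies (v implies v)) = not 1 = 0
(not v or v) or not (v implies (v implies v)) = 2/3 or 0 = 2/3
(not (w iff (u implies w)) iff (((u implies v) implies (v implies v)) or (v implies u))) iff ((not v or v) or not (v implies (v implies v))) = 1/3 iff 2/3 = 2/3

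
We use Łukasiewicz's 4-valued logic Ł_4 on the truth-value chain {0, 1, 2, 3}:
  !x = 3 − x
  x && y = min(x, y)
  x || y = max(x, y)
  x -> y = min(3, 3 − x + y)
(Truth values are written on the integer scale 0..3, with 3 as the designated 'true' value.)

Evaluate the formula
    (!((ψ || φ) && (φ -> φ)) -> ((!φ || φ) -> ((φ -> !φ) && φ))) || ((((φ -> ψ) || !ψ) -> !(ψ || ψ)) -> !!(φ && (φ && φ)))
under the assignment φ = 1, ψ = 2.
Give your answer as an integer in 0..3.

3

ψ || φ = 2 || 1 = 2
φ -> φ = 1 -> 1 = 3
(ψ || φ) && (φ -> φ) = 2 && 3 = 2
!((ψ || φ) && (φ -> φ)) = !2 = 1
!φ = !1 = 2
!φ || φ = 2 || 1 = 2
!φ = !1 = 2
φ -> !φ = 1 -> 2 = 3
(φ -> !φ) && φ = 3 && 1 = 1
(!φ || φ) -> ((φ -> !φ) && φ) = 2 -> 1 = 2
!((ψ || φ) && (φ -> φ)) -> ((!φ || φ) -> ((φ -> !φ) && φ)) = 1 -> 2 = 3
φ -> ψ = 1 -> 2 = 3
!ψ = !2 = 1
(φ -> ψ) || !ψ = 3 || 1 = 3
ψ || ψ = 2 || 2 = 2
!(ψ || ψ) = !2 = 1
((φ -> ψ) || !ψ) -> !(ψ || ψ) = 3 -> 1 = 1
φ && φ = 1 && 1 = 1
φ && (φ && φ) = 1 && 1 = 1
!(φ && (φ && φ)) = !1 = 2
!!(φ && (φ && φ)) = !2 = 1
(((φ -> ψ) || !ψ) -> !(ψ || ψ)) -> !!(φ && (φ && φ)) = 1 -> 1 = 3
(!((ψ || φ) && (φ -> φ)) -> ((!φ || φ) -> ((φ -> !φ) && φ))) || ((((φ -> ψ) || !ψ) -> !(ψ || ψ)) -> !!(φ && (φ && φ))) = 3 || 3 = 3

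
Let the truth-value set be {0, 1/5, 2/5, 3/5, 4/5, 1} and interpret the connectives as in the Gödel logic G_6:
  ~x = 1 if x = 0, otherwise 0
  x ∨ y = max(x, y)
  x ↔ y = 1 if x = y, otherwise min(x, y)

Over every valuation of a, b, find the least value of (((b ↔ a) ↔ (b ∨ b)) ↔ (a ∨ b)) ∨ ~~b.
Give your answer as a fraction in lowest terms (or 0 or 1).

Take a = 1/5, b = 0:
b ↔ a = 0 ↔ 1/5 = 0
b ∨ b = 0 ∨ 0 = 0
(b ↔ a) ↔ (b ∨ b) = 0 ↔ 0 = 1
a ∨ b = 1/5 ∨ 0 = 1/5
((b ↔ a) ↔ (b ∨ b)) ↔ (a ∨ b) = 1 ↔ 1/5 = 1/5
~b = ~0 = 1
~~b = ~1 = 0
(((b ↔ a) ↔ (b ∨ b)) ↔ (a ∨ b)) ∨ ~~b = 1/5 ∨ 0 = 1/5
No assignment yields a value below 1/5, so this is the minimum.

1/5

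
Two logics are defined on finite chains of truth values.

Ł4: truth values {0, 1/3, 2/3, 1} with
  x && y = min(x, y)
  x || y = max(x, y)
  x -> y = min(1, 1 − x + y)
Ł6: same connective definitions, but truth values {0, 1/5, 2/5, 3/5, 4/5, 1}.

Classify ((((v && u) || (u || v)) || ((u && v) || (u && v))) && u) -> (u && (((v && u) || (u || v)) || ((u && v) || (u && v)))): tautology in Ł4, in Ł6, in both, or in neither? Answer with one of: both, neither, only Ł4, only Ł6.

In Ł4: every assignment gives 1 — tautology.
In Ł6: every assignment gives 1 — tautology.

both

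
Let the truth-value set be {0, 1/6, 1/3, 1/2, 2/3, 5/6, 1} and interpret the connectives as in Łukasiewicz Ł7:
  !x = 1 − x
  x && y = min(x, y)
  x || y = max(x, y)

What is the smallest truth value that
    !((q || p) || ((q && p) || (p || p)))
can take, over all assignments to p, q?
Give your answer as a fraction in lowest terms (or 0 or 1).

Take p = 0, q = 1:
q || p = 1 || 0 = 1
q && p = 1 && 0 = 0
p || p = 0 || 0 = 0
(q && p) || (p || p) = 0 || 0 = 0
(q || p) || ((q && p) || (p || p)) = 1 || 0 = 1
!((q || p) || ((q && p) || (p || p))) = !1 = 0
No assignment yields a value below 0, so this is the minimum.

0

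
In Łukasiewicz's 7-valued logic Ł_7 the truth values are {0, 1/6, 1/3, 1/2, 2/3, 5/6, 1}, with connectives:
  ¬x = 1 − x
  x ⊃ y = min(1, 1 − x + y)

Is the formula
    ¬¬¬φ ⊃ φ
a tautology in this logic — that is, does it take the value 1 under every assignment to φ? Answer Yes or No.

Counterexample: take φ = 0.
¬φ = ¬0 = 1
¬¬φ = ¬1 = 0
¬¬¬φ = ¬0 = 1
¬¬¬φ ⊃ φ = 1 ⊃ 0 = 0
This gives 0 ≠ 1.

No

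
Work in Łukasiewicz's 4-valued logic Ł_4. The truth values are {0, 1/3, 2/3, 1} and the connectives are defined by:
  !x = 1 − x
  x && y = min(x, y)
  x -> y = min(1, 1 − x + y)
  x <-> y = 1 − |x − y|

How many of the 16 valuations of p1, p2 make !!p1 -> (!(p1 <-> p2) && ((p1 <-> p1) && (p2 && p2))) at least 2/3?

p1 = 0, p2 = 0 ↦ 1  ≥
p1 = 0, p2 = 1/3 ↦ 1  ≥
p1 = 0, p2 = 2/3 ↦ 1  ≥
p1 = 0, p2 = 1 ↦ 1  ≥
p1 = 1/3, p2 = 0 ↦ 2/3  ≥
p1 = 1/3, p2 = 1/3 ↦ 2/3  ≥
p1 = 1/3, p2 = 2/3 ↦ 1  ≥
p1 = 1/3, p2 = 1 ↦ 1  ≥
p1 = 2/3, p2 = 0 ↦ 1/3  <
p1 = 2/3, p2 = 1/3 ↦ 2/3  ≥
p1 = 2/3, p2 = 2/3 ↦ 1/3  <
p1 = 2/3, p2 = 1 ↦ 2/3  ≥
p1 = 1, p2 = 0 ↦ 0  <
p1 = 1, p2 = 1/3 ↦ 1/3  <
p1 = 1, p2 = 2/3 ↦ 1/3  <
p1 = 1, p2 = 1 ↦ 0  <
So 10 of the 16 assignments meet the threshold.

10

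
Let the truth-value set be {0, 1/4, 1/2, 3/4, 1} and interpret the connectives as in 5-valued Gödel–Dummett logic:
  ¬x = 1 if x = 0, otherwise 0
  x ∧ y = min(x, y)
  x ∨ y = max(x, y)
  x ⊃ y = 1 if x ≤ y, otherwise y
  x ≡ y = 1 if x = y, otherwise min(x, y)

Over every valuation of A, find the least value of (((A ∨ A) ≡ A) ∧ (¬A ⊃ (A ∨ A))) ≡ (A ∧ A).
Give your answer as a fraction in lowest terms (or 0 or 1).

Take A = 1/4:
A ∨ A = 1/4 ∨ 1/4 = 1/4
(A ∨ A) ≡ A = 1/4 ≡ 1/4 = 1
¬A = ¬1/4 = 0
A ∨ A = 1/4 ∨ 1/4 = 1/4
¬A ⊃ (A ∨ A) = 0 ⊃ 1/4 = 1
((A ∨ A) ≡ A) ∧ (¬A ⊃ (A ∨ A)) = 1 ∧ 1 = 1
A ∧ A = 1/4 ∧ 1/4 = 1/4
(((A ∨ A) ≡ A) ∧ (¬A ⊃ (A ∨ A))) ≡ (A ∧ A) = 1 ≡ 1/4 = 1/4
No assignment yields a value below 1/4, so this is the minimum.

1/4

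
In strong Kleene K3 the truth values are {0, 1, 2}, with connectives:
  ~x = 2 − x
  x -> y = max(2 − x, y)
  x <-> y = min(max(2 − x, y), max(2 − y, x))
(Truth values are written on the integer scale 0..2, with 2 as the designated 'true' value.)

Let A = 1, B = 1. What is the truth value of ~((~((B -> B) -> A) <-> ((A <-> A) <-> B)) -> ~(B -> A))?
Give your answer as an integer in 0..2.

B -> B = 1 -> 1 = 1
(B -> B) -> A = 1 -> 1 = 1
~((B -> B) -> A) = ~1 = 1
A <-> A = 1 <-> 1 = 1
(A <-> A) <-> B = 1 <-> 1 = 1
~((B -> B) -> A) <-> ((A <-> A) <-> B) = 1 <-> 1 = 1
B -> A = 1 -> 1 = 1
~(B -> A) = ~1 = 1
(~((B -> B) -> A) <-> ((A <-> A) <-> B)) -> ~(B -> A) = 1 -> 1 = 1
~((~((B -> B) -> A) <-> ((A <-> A) <-> B)) -> ~(B -> A)) = ~1 = 1

1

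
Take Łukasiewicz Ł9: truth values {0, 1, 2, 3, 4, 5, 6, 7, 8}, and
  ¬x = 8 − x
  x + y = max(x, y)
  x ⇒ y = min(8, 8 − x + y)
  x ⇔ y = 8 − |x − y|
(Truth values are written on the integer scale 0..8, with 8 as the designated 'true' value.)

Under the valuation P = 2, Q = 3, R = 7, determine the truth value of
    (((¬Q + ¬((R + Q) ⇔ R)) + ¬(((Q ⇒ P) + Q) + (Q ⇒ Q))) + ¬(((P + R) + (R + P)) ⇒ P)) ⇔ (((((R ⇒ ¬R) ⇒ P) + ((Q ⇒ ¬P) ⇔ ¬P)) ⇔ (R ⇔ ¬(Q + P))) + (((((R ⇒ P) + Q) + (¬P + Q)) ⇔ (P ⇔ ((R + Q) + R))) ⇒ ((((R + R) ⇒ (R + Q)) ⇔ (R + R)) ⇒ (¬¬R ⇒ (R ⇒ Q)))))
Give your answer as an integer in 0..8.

¬Q = ¬3 = 5
R + Q = 7 + 3 = 7
(R + Q) ⇔ R = 7 ⇔ 7 = 8
¬((R + Q) ⇔ R) = ¬8 = 0
¬Q + ¬((R + Q) ⇔ R) = 5 + 0 = 5
Q ⇒ P = 3 ⇒ 2 = 7
(Q ⇒ P) + Q = 7 + 3 = 7
Q ⇒ Q = 3 ⇒ 3 = 8
((Q ⇒ P) + Q) + (Q ⇒ Q) = 7 + 8 = 8
¬(((Q ⇒ P) + Q) + (Q ⇒ Q)) = ¬8 = 0
(¬Q + ¬((R + Q) ⇔ R)) + ¬(((Q ⇒ P) + Q) + (Q ⇒ Q)) = 5 + 0 = 5
P + R = 2 + 7 = 7
R + P = 7 + 2 = 7
(P + R) + (R + P) = 7 + 7 = 7
((P + R) + (R + P)) ⇒ P = 7 ⇒ 2 = 3
¬(((P + R) + (R + P)) ⇒ P) = ¬3 = 5
((¬Q + ¬((R + Q) ⇔ R)) + ¬(((Q ⇒ P) + Q) + (Q ⇒ Q))) + ¬(((P + R) + (R + P)) ⇒ P) = 5 + 5 = 5
¬R = ¬7 = 1
R ⇒ ¬R = 7 ⇒ 1 = 2
(R ⇒ ¬R) ⇒ P = 2 ⇒ 2 = 8
¬P = ¬2 = 6
Q ⇒ ¬P = 3 ⇒ 6 = 8
¬P = ¬2 = 6
(Q ⇒ ¬P) ⇔ ¬P = 8 ⇔ 6 = 6
((R ⇒ ¬R) ⇒ P) + ((Q ⇒ ¬P) ⇔ ¬P) = 8 + 6 = 8
Q + P = 3 + 2 = 3
¬(Q + P) = ¬3 = 5
R ⇔ ¬(Q + P) = 7 ⇔ 5 = 6
(((R ⇒ ¬R) ⇒ P) + ((Q ⇒ ¬P) ⇔ ¬P)) ⇔ (R ⇔ ¬(Q + P)) = 8 ⇔ 6 = 6
R ⇒ P = 7 ⇒ 2 = 3
(R ⇒ P) + Q = 3 + 3 = 3
¬P = ¬2 = 6
¬P + Q = 6 + 3 = 6
((R ⇒ P) + Q) + (¬P + Q) = 3 + 6 = 6
R + Q = 7 + 3 = 7
(R + Q) + R = 7 + 7 = 7
P ⇔ ((R + Q) + R) = 2 ⇔ 7 = 3
(((R ⇒ P) + Q) + (¬P + Q)) ⇔ (P ⇔ ((R + Q) + R)) = 6 ⇔ 3 = 5
R + R = 7 + 7 = 7
R + Q = 7 + 3 = 7
(R + R) ⇒ (R + Q) = 7 ⇒ 7 = 8
R + R = 7 + 7 = 7
((R + R) ⇒ (R + Q)) ⇔ (R + R) = 8 ⇔ 7 = 7
¬R = ¬7 = 1
¬¬R = ¬1 = 7
R ⇒ Q = 7 ⇒ 3 = 4
¬¬R ⇒ (R ⇒ Q) = 7 ⇒ 4 = 5
(((R + R) ⇒ (R + Q)) ⇔ (R + R)) ⇒ (¬¬R ⇒ (R ⇒ Q)) = 7 ⇒ 5 = 6
((((R ⇒ P) + Q) + (¬P + Q)) ⇔ (P ⇔ ((R + Q) + R))) ⇒ ((((R + R) ⇒ (R + Q)) ⇔ (R + R)) ⇒ (¬¬R ⇒ (R ⇒ Q))) = 5 ⇒ 6 = 8
((((R ⇒ ¬R) ⇒ P) + ((Q ⇒ ¬P) ⇔ ¬P)) ⇔ (R ⇔ ¬(Q + P))) + (((((R ⇒ P) + Q) + (¬P + Q)) ⇔ (P ⇔ ((R + Q) + R))) ⇒ ((((R + R) ⇒ (R + Q)) ⇔ (R + R)) ⇒ (¬¬R ⇒ (R ⇒ Q)))) = 6 + 8 = 8
(((¬Q + ¬((R + Q) ⇔ R)) + ¬(((Q ⇒ P) + Q) + (Q ⇒ Q))) + ¬(((P + R) + (R + P)) ⇒ P)) ⇔ (((((R ⇒ ¬R) ⇒ P) + ((Q ⇒ ¬P) ⇔ ¬P)) ⇔ (R ⇔ ¬(Q + P))) + (((((R ⇒ P) + Q) + (¬P + Q)) ⇔ (P ⇔ ((R + Q) + R))) ⇒ ((((R + R) ⇒ (R + Q)) ⇔ (R + R)) ⇒ (¬¬R ⇒ (R ⇒ Q))))) = 5 ⇔ 8 = 5

5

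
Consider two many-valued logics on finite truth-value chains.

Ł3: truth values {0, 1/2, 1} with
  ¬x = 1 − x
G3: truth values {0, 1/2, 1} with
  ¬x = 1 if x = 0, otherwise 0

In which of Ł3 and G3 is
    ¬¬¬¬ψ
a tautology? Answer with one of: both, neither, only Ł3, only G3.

neither

In Ł3: at ψ = 0 the value is 0 — not a tautology.
In G3: at ψ = 0 the value is 0 — not a tautology.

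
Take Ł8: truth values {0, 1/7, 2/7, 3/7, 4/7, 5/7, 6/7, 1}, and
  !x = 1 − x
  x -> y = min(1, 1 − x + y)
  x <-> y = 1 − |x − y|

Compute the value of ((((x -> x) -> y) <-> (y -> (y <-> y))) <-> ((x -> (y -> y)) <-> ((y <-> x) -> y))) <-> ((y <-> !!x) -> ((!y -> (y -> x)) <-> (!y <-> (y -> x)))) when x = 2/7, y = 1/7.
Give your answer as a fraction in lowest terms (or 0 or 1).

x -> x = 2/7 -> 2/7 = 1
(x -> x) -> y = 1 -> 1/7 = 1/7
y <-> y = 1/7 <-> 1/7 = 1
y -> (y <-> y) = 1/7 -> 1 = 1
((x -> x) -> y) <-> (y -> (y <-> y)) = 1/7 <-> 1 = 1/7
y -> y = 1/7 -> 1/7 = 1
x -> (y -> y) = 2/7 -> 1 = 1
y <-> x = 1/7 <-> 2/7 = 6/7
(y <-> x) -> y = 6/7 -> 1/7 = 2/7
(x -> (y -> y)) <-> ((y <-> x) -> y) = 1 <-> 2/7 = 2/7
(((x -> x) -> y) <-> (y -> (y <-> y))) <-> ((x -> (y -> y)) <-> ((y <-> x) -> y)) = 1/7 <-> 2/7 = 6/7
!x = !2/7 = 5/7
!!x = !5/7 = 2/7
y <-> !!x = 1/7 <-> 2/7 = 6/7
!y = !1/7 = 6/7
y -> x = 1/7 -> 2/7 = 1
!y -> (y -> x) = 6/7 -> 1 = 1
!y = !1/7 = 6/7
y -> x = 1/7 -> 2/7 = 1
!y <-> (y -> x) = 6/7 <-> 1 = 6/7
(!y -> (y -> x)) <-> (!y <-> (y -> x)) = 1 <-> 6/7 = 6/7
(y <-> !!x) -> ((!y -> (y -> x)) <-> (!y <-> (y -> x))) = 6/7 -> 6/7 = 1
((((x -> x) -> y) <-> (y -> (y <-> y))) <-> ((x -> (y -> y)) <-> ((y <-> x) -> y))) <-> ((y <-> !!x) -> ((!y -> (y -> x)) <-> (!y <-> (y -> x)))) = 6/7 <-> 1 = 6/7

6/7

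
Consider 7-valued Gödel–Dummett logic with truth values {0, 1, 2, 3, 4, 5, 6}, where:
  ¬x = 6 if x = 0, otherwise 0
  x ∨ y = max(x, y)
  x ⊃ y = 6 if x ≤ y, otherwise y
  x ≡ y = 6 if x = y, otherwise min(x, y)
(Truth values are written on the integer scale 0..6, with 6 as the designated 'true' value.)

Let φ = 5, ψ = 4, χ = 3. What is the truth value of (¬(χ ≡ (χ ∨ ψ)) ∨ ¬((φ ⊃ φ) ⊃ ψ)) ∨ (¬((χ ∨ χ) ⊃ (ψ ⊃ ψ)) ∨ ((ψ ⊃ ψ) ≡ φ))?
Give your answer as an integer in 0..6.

χ ∨ ψ = 3 ∨ 4 = 4
χ ≡ (χ ∨ ψ) = 3 ≡ 4 = 3
¬(χ ≡ (χ ∨ ψ)) = ¬3 = 0
φ ⊃ φ = 5 ⊃ 5 = 6
(φ ⊃ φ) ⊃ ψ = 6 ⊃ 4 = 4
¬((φ ⊃ φ) ⊃ ψ) = ¬4 = 0
¬(χ ≡ (χ ∨ ψ)) ∨ ¬((φ ⊃ φ) ⊃ ψ) = 0 ∨ 0 = 0
χ ∨ χ = 3 ∨ 3 = 3
ψ ⊃ ψ = 4 ⊃ 4 = 6
(χ ∨ χ) ⊃ (ψ ⊃ ψ) = 3 ⊃ 6 = 6
¬((χ ∨ χ) ⊃ (ψ ⊃ ψ)) = ¬6 = 0
ψ ⊃ ψ = 4 ⊃ 4 = 6
(ψ ⊃ ψ) ≡ φ = 6 ≡ 5 = 5
¬((χ ∨ χ) ⊃ (ψ ⊃ ψ)) ∨ ((ψ ⊃ ψ) ≡ φ) = 0 ∨ 5 = 5
(¬(χ ≡ (χ ∨ ψ)) ∨ ¬((φ ⊃ φ) ⊃ ψ)) ∨ (¬((χ ∨ χ) ⊃ (ψ ⊃ ψ)) ∨ ((ψ ⊃ ψ) ≡ φ)) = 0 ∨ 5 = 5

5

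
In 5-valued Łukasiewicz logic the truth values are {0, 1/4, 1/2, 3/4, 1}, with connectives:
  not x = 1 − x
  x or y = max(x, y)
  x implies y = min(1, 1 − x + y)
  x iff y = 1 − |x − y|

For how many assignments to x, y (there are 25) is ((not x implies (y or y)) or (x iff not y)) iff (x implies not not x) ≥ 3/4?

value 1: 15 assignments (counts)
value 3/4: 4 assignments (counts)
value 1/2: 3 assignments
value 1/4: 2 assignments
value 0: 1 assignment
So 19 of the 25 assignments meet the threshold.

19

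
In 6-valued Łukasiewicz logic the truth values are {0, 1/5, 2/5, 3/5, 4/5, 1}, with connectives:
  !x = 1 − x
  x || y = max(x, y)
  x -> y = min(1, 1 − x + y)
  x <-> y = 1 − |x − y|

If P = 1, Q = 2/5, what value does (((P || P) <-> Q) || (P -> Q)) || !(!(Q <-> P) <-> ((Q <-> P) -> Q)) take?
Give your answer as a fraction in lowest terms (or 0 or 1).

P || P = 1 || 1 = 1
(P || P) <-> Q = 1 <-> 2/5 = 2/5
P -> Q = 1 -> 2/5 = 2/5
((P || P) <-> Q) || (P -> Q) = 2/5 || 2/5 = 2/5
Q <-> P = 2/5 <-> 1 = 2/5
!(Q <-> P) = !2/5 = 3/5
Q <-> P = 2/5 <-> 1 = 2/5
(Q <-> P) -> Q = 2/5 -> 2/5 = 1
!(Q <-> P) <-> ((Q <-> P) -> Q) = 3/5 <-> 1 = 3/5
!(!(Q <-> P) <-> ((Q <-> P) -> Q)) = !3/5 = 2/5
(((P || P) <-> Q) || (P -> Q)) || !(!(Q <-> P) <-> ((Q <-> P) -> Q)) = 2/5 || 2/5 = 2/5

2/5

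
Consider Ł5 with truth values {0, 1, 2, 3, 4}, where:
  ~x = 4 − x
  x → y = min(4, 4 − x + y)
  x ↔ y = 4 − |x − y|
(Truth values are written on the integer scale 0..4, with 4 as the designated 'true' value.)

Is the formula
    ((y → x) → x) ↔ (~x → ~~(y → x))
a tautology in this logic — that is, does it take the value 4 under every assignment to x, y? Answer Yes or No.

No

Counterexample: take x = 0, y = 0.
y → x = 0 → 0 = 4
(y → x) → x = 4 → 0 = 0
~x = ~0 = 4
y → x = 0 → 0 = 4
~(y → x) = ~4 = 0
~~(y → x) = ~0 = 4
~x → ~~(y → x) = 4 → 4 = 4
((y → x) → x) ↔ (~x → ~~(y → x)) = 0 ↔ 4 = 0
This gives 0 ≠ 4.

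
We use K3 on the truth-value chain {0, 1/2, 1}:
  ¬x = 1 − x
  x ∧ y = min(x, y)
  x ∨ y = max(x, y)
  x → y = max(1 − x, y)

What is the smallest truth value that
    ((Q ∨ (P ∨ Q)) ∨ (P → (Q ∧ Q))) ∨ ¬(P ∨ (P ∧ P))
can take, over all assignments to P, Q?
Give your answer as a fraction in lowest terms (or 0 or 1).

Take P = 1/2, Q = 0:
P ∨ Q = 1/2 ∨ 0 = 1/2
Q ∨ (P ∨ Q) = 0 ∨ 1/2 = 1/2
Q ∧ Q = 0 ∧ 0 = 0
P → (Q ∧ Q) = 1/2 → 0 = 1/2
(Q ∨ (P ∨ Q)) ∨ (P → (Q ∧ Q)) = 1/2 ∨ 1/2 = 1/2
P ∧ P = 1/2 ∧ 1/2 = 1/2
P ∨ (P ∧ P) = 1/2 ∨ 1/2 = 1/2
¬(P ∨ (P ∧ P)) = ¬1/2 = 1/2
((Q ∨ (P ∨ Q)) ∨ (P → (Q ∧ Q))) ∨ ¬(P ∨ (P ∧ P)) = 1/2 ∨ 1/2 = 1/2
No assignment yields a value below 1/2, so this is the minimum.

1/2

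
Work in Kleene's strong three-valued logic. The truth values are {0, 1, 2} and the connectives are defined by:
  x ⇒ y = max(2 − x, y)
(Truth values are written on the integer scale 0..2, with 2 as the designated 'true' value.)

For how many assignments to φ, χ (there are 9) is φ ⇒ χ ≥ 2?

5

φ = 0, χ = 0 ↦ 2  ≥
φ = 0, χ = 1 ↦ 2  ≥
φ = 0, χ = 2 ↦ 2  ≥
φ = 1, χ = 0 ↦ 1  <
φ = 1, χ = 1 ↦ 1  <
φ = 1, χ = 2 ↦ 2  ≥
φ = 2, χ = 0 ↦ 0  <
φ = 2, χ = 1 ↦ 1  <
φ = 2, χ = 2 ↦ 2  ≥
So 5 of the 9 assignments meet the threshold.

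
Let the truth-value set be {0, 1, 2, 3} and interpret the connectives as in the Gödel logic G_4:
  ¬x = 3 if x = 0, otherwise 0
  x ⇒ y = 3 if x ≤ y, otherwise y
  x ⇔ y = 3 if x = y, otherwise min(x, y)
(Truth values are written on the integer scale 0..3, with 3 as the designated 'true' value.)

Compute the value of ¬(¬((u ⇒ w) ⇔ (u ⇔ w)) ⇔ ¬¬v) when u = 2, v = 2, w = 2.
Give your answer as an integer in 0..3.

3

u ⇒ w = 2 ⇒ 2 = 3
u ⇔ w = 2 ⇔ 2 = 3
(u ⇒ w) ⇔ (u ⇔ w) = 3 ⇔ 3 = 3
¬((u ⇒ w) ⇔ (u ⇔ w)) = ¬3 = 0
¬v = ¬2 = 0
¬¬v = ¬0 = 3
¬((u ⇒ w) ⇔ (u ⇔ w)) ⇔ ¬¬v = 0 ⇔ 3 = 0
¬(¬((u ⇒ w) ⇔ (u ⇔ w)) ⇔ ¬¬v) = ¬0 = 3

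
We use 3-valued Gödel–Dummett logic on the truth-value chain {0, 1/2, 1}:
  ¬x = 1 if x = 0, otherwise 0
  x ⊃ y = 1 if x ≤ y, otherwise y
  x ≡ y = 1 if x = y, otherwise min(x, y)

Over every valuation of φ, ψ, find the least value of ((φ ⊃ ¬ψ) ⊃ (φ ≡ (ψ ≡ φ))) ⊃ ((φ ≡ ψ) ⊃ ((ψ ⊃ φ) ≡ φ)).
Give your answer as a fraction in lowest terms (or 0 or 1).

1/2

Take φ = 1/2, ψ = 1/2:
¬ψ = ¬1/2 = 0
φ ⊃ ¬ψ = 1/2 ⊃ 0 = 0
ψ ≡ φ = 1/2 ≡ 1/2 = 1
φ ≡ (ψ ≡ φ) = 1/2 ≡ 1 = 1/2
(φ ⊃ ¬ψ) ⊃ (φ ≡ (ψ ≡ φ)) = 0 ⊃ 1/2 = 1
φ ≡ ψ = 1/2 ≡ 1/2 = 1
ψ ⊃ φ = 1/2 ⊃ 1/2 = 1
(ψ ⊃ φ) ≡ φ = 1 ≡ 1/2 = 1/2
(φ ≡ ψ) ⊃ ((ψ ⊃ φ) ≡ φ) = 1 ⊃ 1/2 = 1/2
((φ ⊃ ¬ψ) ⊃ (φ ≡ (ψ ≡ φ))) ⊃ ((φ ≡ ψ) ⊃ ((ψ ⊃ φ) ≡ φ)) = 1 ⊃ 1/2 = 1/2
No assignment yields a value below 1/2, so this is the minimum.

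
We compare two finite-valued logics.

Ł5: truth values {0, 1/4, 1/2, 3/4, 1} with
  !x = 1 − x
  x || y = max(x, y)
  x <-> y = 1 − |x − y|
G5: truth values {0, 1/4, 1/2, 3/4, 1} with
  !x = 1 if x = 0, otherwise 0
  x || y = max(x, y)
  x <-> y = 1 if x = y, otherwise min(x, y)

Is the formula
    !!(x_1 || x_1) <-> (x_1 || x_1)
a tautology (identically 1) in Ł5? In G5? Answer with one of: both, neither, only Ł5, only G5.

only Ł5

In Ł5: every assignment gives 1 — tautology.
In G5: at x_1 = 1/4 the value is 1/4 — not a tautology.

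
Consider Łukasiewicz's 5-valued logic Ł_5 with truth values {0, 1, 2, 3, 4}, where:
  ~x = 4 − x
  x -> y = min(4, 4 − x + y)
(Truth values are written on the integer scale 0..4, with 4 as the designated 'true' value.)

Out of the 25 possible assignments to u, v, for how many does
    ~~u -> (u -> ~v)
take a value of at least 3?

value 4: 19 assignments (counts)
value 3: 2 assignments (counts)
value 2: 2 assignments
value 1: 1 assignment
value 0: 1 assignment
So 21 of the 25 assignments meet the threshold.

21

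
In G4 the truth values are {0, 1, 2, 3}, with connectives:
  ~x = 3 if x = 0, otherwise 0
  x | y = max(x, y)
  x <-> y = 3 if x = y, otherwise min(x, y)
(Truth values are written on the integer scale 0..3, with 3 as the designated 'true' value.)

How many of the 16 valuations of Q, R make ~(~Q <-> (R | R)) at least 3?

Q = 0, R = 0 ↦ 3  ≥
Q = 0, R = 1 ↦ 0  <
Q = 0, R = 2 ↦ 0  <
Q = 0, R = 3 ↦ 0  <
Q = 1, R = 0 ↦ 0  <
Q = 1, R = 1 ↦ 3  ≥
Q = 1, R = 2 ↦ 3  ≥
Q = 1, R = 3 ↦ 3  ≥
Q = 2, R = 0 ↦ 0  <
Q = 2, R = 1 ↦ 3  ≥
Q = 2, R = 2 ↦ 3  ≥
Q = 2, R = 3 ↦ 3  ≥
Q = 3, R = 0 ↦ 0  <
Q = 3, R = 1 ↦ 3  ≥
Q = 3, R = 2 ↦ 3  ≥
Q = 3, R = 3 ↦ 3  ≥
So 10 of the 16 assignments meet the threshold.

10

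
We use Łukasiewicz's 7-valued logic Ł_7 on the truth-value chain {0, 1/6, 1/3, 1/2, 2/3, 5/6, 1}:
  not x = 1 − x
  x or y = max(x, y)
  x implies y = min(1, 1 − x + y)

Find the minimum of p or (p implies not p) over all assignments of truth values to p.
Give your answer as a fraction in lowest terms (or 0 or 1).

2/3

Take p = 2/3:
not p = not 2/3 = 1/3
p implies not p = 2/3 implies 1/3 = 2/3
p or (p implies not p) = 2/3 or 2/3 = 2/3
No assignment yields a value below 2/3, so this is the minimum.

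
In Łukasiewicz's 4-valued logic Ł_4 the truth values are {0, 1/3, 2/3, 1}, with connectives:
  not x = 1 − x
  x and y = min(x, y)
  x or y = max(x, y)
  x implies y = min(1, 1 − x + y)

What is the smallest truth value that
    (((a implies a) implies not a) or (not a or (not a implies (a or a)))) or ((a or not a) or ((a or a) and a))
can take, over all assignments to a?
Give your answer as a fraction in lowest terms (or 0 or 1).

2/3

Take a = 1/3:
a implies a = 1/3 implies 1/3 = 1
not a = not 1/3 = 2/3
(a implies a) implies not a = 1 implies 2/3 = 2/3
not a = not 1/3 = 2/3
not a = not 1/3 = 2/3
a or a = 1/3 or 1/3 = 1/3
not a implies (a or a) = 2/3 implies 1/3 = 2/3
not a or (not a implies (a or a)) = 2/3 or 2/3 = 2/3
((a implies a) implies not a) or (not a or (not a implies (a or a))) = 2/3 or 2/3 = 2/3
not a = not 1/3 = 2/3
a or not a = 1/3 or 2/3 = 2/3
a or a = 1/3 or 1/3 = 1/3
(a or a) and a = 1/3 and 1/3 = 1/3
(a or not a) or ((a or a) and a) = 2/3 or 1/3 = 2/3
(((a implies a) implies not a) or (not a or (not a implies (a or a)))) or ((a or not a) or ((a or a) and a)) = 2/3 or 2/3 = 2/3
No assignment yields a value below 2/3, so this is the minimum.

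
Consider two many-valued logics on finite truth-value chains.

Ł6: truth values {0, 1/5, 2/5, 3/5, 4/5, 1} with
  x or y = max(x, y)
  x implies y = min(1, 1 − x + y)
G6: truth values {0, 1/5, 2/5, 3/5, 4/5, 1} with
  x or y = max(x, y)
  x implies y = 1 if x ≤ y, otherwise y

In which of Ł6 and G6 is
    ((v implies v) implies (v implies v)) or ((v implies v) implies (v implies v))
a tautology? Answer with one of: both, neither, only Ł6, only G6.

In Ł6: every assignment gives 1 — tautology.
In G6: every assignment gives 1 — tautology.

both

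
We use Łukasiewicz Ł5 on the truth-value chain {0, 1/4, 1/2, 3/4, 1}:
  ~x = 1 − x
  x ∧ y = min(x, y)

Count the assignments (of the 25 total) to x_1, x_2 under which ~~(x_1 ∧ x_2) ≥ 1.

1

value 1: 1 assignment (counts)
value 3/4: 3 assignments
value 1/2: 5 assignments
value 1/4: 7 assignments
value 0: 9 assignments
So 1 of the 25 assignments meets the threshold.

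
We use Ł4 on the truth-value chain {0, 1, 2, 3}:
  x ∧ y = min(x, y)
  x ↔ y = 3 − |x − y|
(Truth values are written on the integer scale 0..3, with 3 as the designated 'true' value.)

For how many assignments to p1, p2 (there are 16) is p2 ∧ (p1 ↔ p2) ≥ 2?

p1 = 0, p2 = 0 ↦ 0  <
p1 = 0, p2 = 1 ↦ 1  <
p1 = 0, p2 = 2 ↦ 1  <
p1 = 0, p2 = 3 ↦ 0  <
p1 = 1, p2 = 0 ↦ 0  <
p1 = 1, p2 = 1 ↦ 1  <
p1 = 1, p2 = 2 ↦ 2  ≥
p1 = 1, p2 = 3 ↦ 1  <
p1 = 2, p2 = 0 ↦ 0  <
p1 = 2, p2 = 1 ↦ 1  <
p1 = 2, p2 = 2 ↦ 2  ≥
p1 = 2, p2 = 3 ↦ 2  ≥
p1 = 3, p2 = 0 ↦ 0  <
p1 = 3, p2 = 1 ↦ 1  <
p1 = 3, p2 = 2 ↦ 2  ≥
p1 = 3, p2 = 3 ↦ 3  ≥
So 5 of the 16 assignments meet the threshold.

5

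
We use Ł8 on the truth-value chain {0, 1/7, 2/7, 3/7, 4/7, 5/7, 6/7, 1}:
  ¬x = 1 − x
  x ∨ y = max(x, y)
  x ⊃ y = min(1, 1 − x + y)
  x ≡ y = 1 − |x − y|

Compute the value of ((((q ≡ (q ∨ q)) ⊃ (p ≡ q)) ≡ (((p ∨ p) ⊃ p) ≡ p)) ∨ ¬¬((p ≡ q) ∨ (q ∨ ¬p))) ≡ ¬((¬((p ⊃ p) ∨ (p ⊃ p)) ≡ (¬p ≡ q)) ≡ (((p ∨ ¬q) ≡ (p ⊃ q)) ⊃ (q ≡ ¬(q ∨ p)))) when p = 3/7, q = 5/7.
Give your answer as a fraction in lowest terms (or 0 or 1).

q ∨ q = 5/7 ∨ 5/7 = 5/7
q ≡ (q ∨ q) = 5/7 ≡ 5/7 = 1
p ≡ q = 3/7 ≡ 5/7 = 5/7
(q ≡ (q ∨ q)) ⊃ (p ≡ q) = 1 ⊃ 5/7 = 5/7
p ∨ p = 3/7 ∨ 3/7 = 3/7
(p ∨ p) ⊃ p = 3/7 ⊃ 3/7 = 1
((p ∨ p) ⊃ p) ≡ p = 1 ≡ 3/7 = 3/7
((q ≡ (q ∨ q)) ⊃ (p ≡ q)) ≡ (((p ∨ p) ⊃ p) ≡ p) = 5/7 ≡ 3/7 = 5/7
p ≡ q = 3/7 ≡ 5/7 = 5/7
¬p = ¬3/7 = 4/7
q ∨ ¬p = 5/7 ∨ 4/7 = 5/7
(p ≡ q) ∨ (q ∨ ¬p) = 5/7 ∨ 5/7 = 5/7
¬((p ≡ q) ∨ (q ∨ ¬p)) = ¬5/7 = 2/7
¬¬((p ≡ q) ∨ (q ∨ ¬p)) = ¬2/7 = 5/7
(((q ≡ (q ∨ q)) ⊃ (p ≡ q)) ≡ (((p ∨ p) ⊃ p) ≡ p)) ∨ ¬¬((p ≡ q) ∨ (q ∨ ¬p)) = 5/7 ∨ 5/7 = 5/7
p ⊃ p = 3/7 ⊃ 3/7 = 1
p ⊃ p = 3/7 ⊃ 3/7 = 1
(p ⊃ p) ∨ (p ⊃ p) = 1 ∨ 1 = 1
¬((p ⊃ p) ∨ (p ⊃ p)) = ¬1 = 0
¬p = ¬3/7 = 4/7
¬p ≡ q = 4/7 ≡ 5/7 = 6/7
¬((p ⊃ p) ∨ (p ⊃ p)) ≡ (¬p ≡ q) = 0 ≡ 6/7 = 1/7
¬q = ¬5/7 = 2/7
p ∨ ¬q = 3/7 ∨ 2/7 = 3/7
p ⊃ q = 3/7 ⊃ 5/7 = 1
(p ∨ ¬q) ≡ (p ⊃ q) = 3/7 ≡ 1 = 3/7
q ∨ p = 5/7 ∨ 3/7 = 5/7
¬(q ∨ p) = ¬5/7 = 2/7
q ≡ ¬(q ∨ p) = 5/7 ≡ 2/7 = 4/7
((p ∨ ¬q) ≡ (p ⊃ q)) ⊃ (q ≡ ¬(q ∨ p)) = 3/7 ⊃ 4/7 = 1
(¬((p ⊃ p) ∨ (p ⊃ p)) ≡ (¬p ≡ q)) ≡ (((p ∨ ¬q) ≡ (p ⊃ q)) ⊃ (q ≡ ¬(q ∨ p))) = 1/7 ≡ 1 = 1/7
¬((¬((p ⊃ p) ∨ (p ⊃ p)) ≡ (¬p ≡ q)) ≡ (((p ∨ ¬q) ≡ (p ⊃ q)) ⊃ (q ≡ ¬(q ∨ p)))) = ¬1/7 = 6/7
((((q ≡ (q ∨ q)) ⊃ (p ≡ q)) ≡ (((p ∨ p) ⊃ p) ≡ p)) ∨ ¬¬((p ≡ q) ∨ (q ∨ ¬p))) ≡ ¬((¬((p ⊃ p) ∨ (p ⊃ p)) ≡ (¬p ≡ q)) ≡ (((p ∨ ¬q) ≡ (p ⊃ q)) ⊃ (q ≡ ¬(q ∨ p)))) = 5/7 ≡ 6/7 = 6/7

6/7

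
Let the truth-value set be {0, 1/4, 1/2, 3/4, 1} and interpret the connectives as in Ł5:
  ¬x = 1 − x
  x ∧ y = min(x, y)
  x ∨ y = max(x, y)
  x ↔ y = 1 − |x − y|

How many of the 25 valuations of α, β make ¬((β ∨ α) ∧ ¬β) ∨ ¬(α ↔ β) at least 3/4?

value 1: 7 assignments (counts)
value 3/4: 10 assignments (counts)
value 1/2: 8 assignments
So 17 of the 25 assignments meet the threshold.

17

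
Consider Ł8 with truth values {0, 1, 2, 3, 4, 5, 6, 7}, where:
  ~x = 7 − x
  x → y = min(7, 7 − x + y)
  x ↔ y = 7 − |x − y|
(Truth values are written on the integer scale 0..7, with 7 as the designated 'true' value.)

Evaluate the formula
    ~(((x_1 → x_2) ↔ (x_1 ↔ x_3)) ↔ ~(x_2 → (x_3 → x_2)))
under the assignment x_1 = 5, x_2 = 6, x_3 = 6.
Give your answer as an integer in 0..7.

6

x_1 → x_2 = 5 → 6 = 7
x_1 ↔ x_3 = 5 ↔ 6 = 6
(x_1 → x_2) ↔ (x_1 ↔ x_3) = 7 ↔ 6 = 6
x_3 → x_2 = 6 → 6 = 7
x_2 → (x_3 → x_2) = 6 → 7 = 7
~(x_2 → (x_3 → x_2)) = ~7 = 0
((x_1 → x_2) ↔ (x_1 ↔ x_3)) ↔ ~(x_2 → (x_3 → x_2)) = 6 ↔ 0 = 1
~(((x_1 → x_2) ↔ (x_1 ↔ x_3)) ↔ ~(x_2 → (x_3 → x_2))) = ~1 = 6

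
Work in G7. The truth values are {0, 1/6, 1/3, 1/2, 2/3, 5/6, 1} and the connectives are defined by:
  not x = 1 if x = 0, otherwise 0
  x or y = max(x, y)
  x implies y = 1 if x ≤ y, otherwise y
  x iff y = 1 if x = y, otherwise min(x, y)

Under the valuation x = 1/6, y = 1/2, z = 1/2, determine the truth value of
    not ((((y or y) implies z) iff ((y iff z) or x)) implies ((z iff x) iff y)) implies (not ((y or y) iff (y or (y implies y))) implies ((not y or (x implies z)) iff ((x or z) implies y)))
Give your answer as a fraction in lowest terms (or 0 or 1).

1

y or y = 1/2 or 1/2 = 1/2
(y or y) implies z = 1/2 implies 1/2 = 1
y iff z = 1/2 iff 1/2 = 1
(y iff z) or x = 1 or 1/6 = 1
((y or y) implies z) iff ((y iff z) or x) = 1 iff 1 = 1
z iff x = 1/2 iff 1/6 = 1/6
(z iff x) iff y = 1/6 iff 1/2 = 1/6
(((y or y) implies z) iff ((y iff z) or x)) implies ((z iff x) iff y) = 1 implies 1/6 = 1/6
not ((((y or y) implies z) iff ((y iff z) or x)) implies ((z iff x) iff y)) = not 1/6 = 0
y or y = 1/2 or 1/2 = 1/2
y implies y = 1/2 implies 1/2 = 1
y or (y implies y) = 1/2 or 1 = 1
(y or y) iff (y or (y implies y)) = 1/2 iff 1 = 1/2
not ((y or y) iff (y or (y implies y))) = not 1/2 = 0
not y = not 1/2 = 0
x implies z = 1/6 implies 1/2 = 1
not y or (x implies z) = 0 or 1 = 1
x or z = 1/6 or 1/2 = 1/2
(x or z) implies y = 1/2 implies 1/2 = 1
(not y or (x implies z)) iff ((x or z) implies y) = 1 iff 1 = 1
not ((y or y) iff (y or (y implies y))) implies ((not y or (x implies z)) iff ((x or z) implies y)) = 0 implies 1 = 1
not ((((y or y) implies z) iff ((y iff z) or x)) implies ((z iff x) iff y)) implies (not ((y or y) iff (y or (y implies y))) implies ((not y or (x implies z)) iff ((x or z) implies y))) = 0 implies 1 = 1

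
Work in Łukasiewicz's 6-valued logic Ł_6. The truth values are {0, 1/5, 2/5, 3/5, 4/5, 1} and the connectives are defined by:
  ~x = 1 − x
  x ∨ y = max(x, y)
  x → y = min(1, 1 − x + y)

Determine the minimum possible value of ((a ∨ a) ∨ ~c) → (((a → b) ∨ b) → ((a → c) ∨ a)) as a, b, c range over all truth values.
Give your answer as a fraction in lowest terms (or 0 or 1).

Take a = 2/5, b = 2/5, c = 0:
a ∨ a = 2/5 ∨ 2/5 = 2/5
~c = ~0 = 1
(a ∨ a) ∨ ~c = 2/5 ∨ 1 = 1
a → b = 2/5 → 2/5 = 1
(a → b) ∨ b = 1 ∨ 2/5 = 1
a → c = 2/5 → 0 = 3/5
(a → c) ∨ a = 3/5 ∨ 2/5 = 3/5
((a → b) ∨ b) → ((a → c) ∨ a) = 1 → 3/5 = 3/5
((a ∨ a) ∨ ~c) → (((a → b) ∨ b) → ((a → c) ∨ a)) = 1 → 3/5 = 3/5
No assignment yields a value below 3/5, so this is the minimum.

3/5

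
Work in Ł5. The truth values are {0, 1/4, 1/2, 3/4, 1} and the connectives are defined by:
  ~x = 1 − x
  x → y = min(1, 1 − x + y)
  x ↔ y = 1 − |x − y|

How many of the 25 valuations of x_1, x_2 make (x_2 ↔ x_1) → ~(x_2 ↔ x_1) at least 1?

value 1: 12 assignments (counts)
value 1/2: 8 assignments
value 0: 5 assignments
So 12 of the 25 assignments meet the threshold.

12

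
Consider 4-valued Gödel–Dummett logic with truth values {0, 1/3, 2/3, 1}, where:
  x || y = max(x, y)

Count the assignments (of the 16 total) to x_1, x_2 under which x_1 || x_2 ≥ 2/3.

x_1 = 0, x_2 = 0 ↦ 0  <
x_1 = 0, x_2 = 1/3 ↦ 1/3  <
x_1 = 0, x_2 = 2/3 ↦ 2/3  ≥
x_1 = 0, x_2 = 1 ↦ 1  ≥
x_1 = 1/3, x_2 = 0 ↦ 1/3  <
x_1 = 1/3, x_2 = 1/3 ↦ 1/3  <
x_1 = 1/3, x_2 = 2/3 ↦ 2/3  ≥
x_1 = 1/3, x_2 = 1 ↦ 1  ≥
x_1 = 2/3, x_2 = 0 ↦ 2/3  ≥
x_1 = 2/3, x_2 = 1/3 ↦ 2/3  ≥
x_1 = 2/3, x_2 = 2/3 ↦ 2/3  ≥
x_1 = 2/3, x_2 = 1 ↦ 1  ≥
x_1 = 1, x_2 = 0 ↦ 1  ≥
x_1 = 1, x_2 = 1/3 ↦ 1  ≥
x_1 = 1, x_2 = 2/3 ↦ 1  ≥
x_1 = 1, x_2 = 1 ↦ 1  ≥
So 12 of the 16 assignments meet the threshold.

12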